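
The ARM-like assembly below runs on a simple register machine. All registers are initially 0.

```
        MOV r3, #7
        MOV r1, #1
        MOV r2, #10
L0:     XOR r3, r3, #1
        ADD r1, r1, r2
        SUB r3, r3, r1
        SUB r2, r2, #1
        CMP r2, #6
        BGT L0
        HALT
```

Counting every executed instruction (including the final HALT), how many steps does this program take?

28

MOV r3, #7 → r3=7
MOV r1, #1 → r1=1
MOV r2, #10 → r2=10
XOR r3, r3, #1 → r3=7^1=6
ADD r1, r1, r2 → r1=1+10=11
SUB r3, r3, r1 → r3=6-11=-5
SUB r2, r2, #1 → r2=10-1=9
CMP r2, #6  (cmp 9,6)
BGT L0: taken
XOR r3, r3, #1 → r3=(-5)^1=-6
ADD r1, r1, r2 → r1=11+9=20
SUB r3, r3, r1 → r3=(-6)-20=-26
SUB r2, r2, #1 → r2=9-1=8
CMP r2, #6  (cmp 8,6)
BGT L0: taken
XOR r3, r3, #1 → r3=(-26)^1=-25
ADD r1, r1, r2 → r1=20+8=28
SUB r3, r3, r1 → r3=(-25)-28=-53
SUB r2, r2, #1 → r2=8-1=7
CMP r2, #6  (cmp 7,6)
BGT L0: taken
XOR r3, r3, #1 → r3=(-53)^1=-54
ADD r1, r1, r2 → r1=28+7=35
SUB r3, r3, r1 → r3=(-54)-35=-89
SUB r2, r2, #1 → r2=7-1=6
CMP r2, #6  (cmp 6,6)
BGT L0: not taken
halt.
Total executed instructions: 28.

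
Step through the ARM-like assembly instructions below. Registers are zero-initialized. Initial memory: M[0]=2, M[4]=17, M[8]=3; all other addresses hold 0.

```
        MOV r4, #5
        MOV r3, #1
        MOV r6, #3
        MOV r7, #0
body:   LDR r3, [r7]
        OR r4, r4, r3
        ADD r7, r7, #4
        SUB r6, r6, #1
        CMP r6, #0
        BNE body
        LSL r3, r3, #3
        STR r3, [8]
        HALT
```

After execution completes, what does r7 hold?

12

after MOV r4, #5: r4=5
after MOV r3, #1: r3=1
after MOV r6, #3: r6=3
after MOV r7, #0: r7=0
after LDR r3, [r7]: r3=M[0]=2
after OR r4, r4, r3: r4=5|2=7
after ADD r7, r7, #4: r7=0+4=4
after SUB r6, r6, #1: r6=3-1=2
CMP r6, #0  (cmp 2,0)
BNE body: taken
after LDR r3, [r7]: r3=M[4]=17
after OR r4, r4, r3: r4=7|17=23
after ADD r7, r7, #4: r7=4+4=8
after SUB r6, r6, #1: r6=2-1=1
CMP r6, #0  (cmp 1,0)
BNE body: taken
after LDR r3, [r7]: r3=M[8]=3
after OR r4, r4, r3: r4=23|3=23
after ADD r7, r7, #4: r7=8+4=12
after SUB r6, r6, #1: r6=1-1=0
CMP r6, #0  (cmp 0,0)
BNE body: not taken
after LSL r3, r3, #3: r3=3<<3=24
STR r3, [8] → M[8]=24
halt.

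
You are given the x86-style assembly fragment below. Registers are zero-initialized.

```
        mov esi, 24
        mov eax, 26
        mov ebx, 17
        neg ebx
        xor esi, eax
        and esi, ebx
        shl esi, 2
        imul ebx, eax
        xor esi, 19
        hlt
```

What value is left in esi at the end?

27

after mov esi, 24: esi=24
after mov eax, 26: eax=26
after mov ebx, 17: ebx=17
after neg ebx: ebx=-(17)=-17
after xor esi, eax: esi=24^26=2
after and esi, ebx: esi=2&(-17)=2
after shl esi, 2: esi=2<<2=8
after imul ebx, eax: ebx=(-17)*26=-442
after xor esi, 19: esi=8^19=27
halt.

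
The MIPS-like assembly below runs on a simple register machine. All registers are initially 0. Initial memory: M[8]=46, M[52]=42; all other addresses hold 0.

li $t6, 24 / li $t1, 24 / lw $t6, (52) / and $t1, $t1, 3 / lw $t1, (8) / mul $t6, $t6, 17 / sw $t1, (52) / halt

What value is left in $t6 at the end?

after li $t6, 24: $t6=24
after li $t1, 24: $t1=24
after lw $t6, (52): $t6=M[52]=42
after and $t1, $t1, 3: $t1=24&3=0
after lw $t1, (8): $t1=M[8]=46
after mul $t6, $t6, 17: $t6=42*17=714
sw $t1, (52) → M[52]=46
halt.

714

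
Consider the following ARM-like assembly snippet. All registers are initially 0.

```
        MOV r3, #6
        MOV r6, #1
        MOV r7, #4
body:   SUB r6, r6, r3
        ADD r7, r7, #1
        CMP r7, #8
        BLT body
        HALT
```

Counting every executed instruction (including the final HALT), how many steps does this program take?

20

r3=6
r6=1
r7=4
r6=1-6=-5
r7=4+1=5
CMP r7, #8  (cmp 5,8)
BLT body: taken
r6=(-5)-6=-11
r7=5+1=6
CMP r7, #8  (cmp 6,8)
BLT body: taken
r6=(-11)-6=-17
r7=6+1=7
CMP r7, #8  (cmp 7,8)
BLT body: taken
r6=(-17)-6=-23
r7=7+1=8
CMP r7, #8  (cmp 8,8)
BLT body: not taken
halt.
Total executed instructions: 20.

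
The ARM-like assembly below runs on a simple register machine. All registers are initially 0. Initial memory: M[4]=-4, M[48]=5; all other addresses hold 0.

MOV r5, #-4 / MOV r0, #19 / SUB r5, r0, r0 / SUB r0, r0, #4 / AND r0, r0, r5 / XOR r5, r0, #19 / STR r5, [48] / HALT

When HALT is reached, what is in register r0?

0

r5=-4
r0=19
r5=19-19=0
r0=19-4=15
r0=15&0=0
r5=0^19=19
STR r5, [48] → M[48]=19
halt.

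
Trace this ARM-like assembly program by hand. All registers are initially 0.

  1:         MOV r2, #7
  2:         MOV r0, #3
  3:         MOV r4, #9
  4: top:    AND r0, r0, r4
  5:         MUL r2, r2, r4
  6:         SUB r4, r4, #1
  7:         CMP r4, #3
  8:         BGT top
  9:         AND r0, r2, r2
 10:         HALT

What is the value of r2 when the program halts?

r2=7
r0=3
r4=9
r0=3&9=1
r2=7*9=63
r4=9-1=8
CMP r4, #3  (cmp 8,3)
BGT top: taken
r0=1&8=0
r2=63*8=504
r4=8-1=7
CMP r4, #3  (cmp 7,3)
BGT top: taken
r0=0&7=0
r2=504*7=3528
r4=7-1=6
CMP r4, #3  (cmp 6,3)
BGT top: taken
r0=0&6=0
r2=3528*6=21168
r4=6-1=5
CMP r4, #3  (cmp 5,3)
BGT top: taken
r0=0&5=0
r2=21168*5=105840
r4=5-1=4
CMP r4, #3  (cmp 4,3)
BGT top: taken
r0=0&4=0
r2=105840*4=423360
r4=4-1=3
CMP r4, #3  (cmp 3,3)
BGT top: not taken
r0=423360&423360=423360
halt.

423360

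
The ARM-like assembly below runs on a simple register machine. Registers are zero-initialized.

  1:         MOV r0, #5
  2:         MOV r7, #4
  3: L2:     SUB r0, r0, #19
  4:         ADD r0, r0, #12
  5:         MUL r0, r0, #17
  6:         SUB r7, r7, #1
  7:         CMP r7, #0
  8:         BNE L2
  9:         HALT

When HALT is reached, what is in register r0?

MOV r0, #5 → r0=5
MOV r7, #4 → r7=4
SUB r0, r0, #19 → r0=5-19=-14
ADD r0, r0, #12 → r0=(-14)+12=-2
MUL r0, r0, #17 → r0=(-2)*17=-34
SUB r7, r7, #1 → r7=4-1=3
CMP r7, #0  (cmp 3,0)
BNE L2: taken
SUB r0, r0, #19 → r0=(-34)-19=-53
ADD r0, r0, #12 → r0=(-53)+12=-41
MUL r0, r0, #17 → r0=(-41)*17=-697
SUB r7, r7, #1 → r7=3-1=2
CMP r7, #0  (cmp 2,0)
BNE L2: taken
SUB r0, r0, #19 → r0=(-697)-19=-716
ADD r0, r0, #12 → r0=(-716)+12=-704
MUL r0, r0, #17 → r0=(-704)*17=-11968
SUB r7, r7, #1 → r7=2-1=1
CMP r7, #0  (cmp 1,0)
BNE L2: taken
SUB r0, r0, #19 → r0=(-11968)-19=-11987
ADD r0, r0, #12 → r0=(-11987)+12=-11975
MUL r0, r0, #17 → r0=(-11975)*17=-203575
SUB r7, r7, #1 → r7=1-1=0
CMP r7, #0  (cmp 0,0)
BNE L2: not taken
halt.

-203575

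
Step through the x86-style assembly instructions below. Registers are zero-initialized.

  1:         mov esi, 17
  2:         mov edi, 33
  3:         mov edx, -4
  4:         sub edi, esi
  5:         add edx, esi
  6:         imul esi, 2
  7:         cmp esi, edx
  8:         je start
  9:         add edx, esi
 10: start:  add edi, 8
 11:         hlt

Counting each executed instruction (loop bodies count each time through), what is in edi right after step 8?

16

mov esi, 17 → esi=17
mov edi, 33 → edi=33
mov edx, -4 → edx=-4
sub edi, esi → edi=33-17=16
add edx, esi → edx=(-4)+17=13
imul esi, 2 → esi=17*2=34
cmp esi, edx  (cmp 34,13)
je start: not taken
After step 8: edi = 16.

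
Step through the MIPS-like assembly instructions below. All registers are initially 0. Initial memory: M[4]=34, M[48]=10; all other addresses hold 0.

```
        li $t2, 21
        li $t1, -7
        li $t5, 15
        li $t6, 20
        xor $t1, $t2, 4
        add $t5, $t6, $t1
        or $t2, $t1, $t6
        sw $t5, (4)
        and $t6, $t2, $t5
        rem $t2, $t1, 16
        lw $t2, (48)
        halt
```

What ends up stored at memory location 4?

37

$t2=21
$t1=-7
$t5=15
$t6=20
$t1=21^4=17
$t5=20+17=37
$t2=17|20=21
sw $t5, (4) → M[4]=37
$t6=21&37=5
$t2=17%16=1
$t2=M[48]=10
halt.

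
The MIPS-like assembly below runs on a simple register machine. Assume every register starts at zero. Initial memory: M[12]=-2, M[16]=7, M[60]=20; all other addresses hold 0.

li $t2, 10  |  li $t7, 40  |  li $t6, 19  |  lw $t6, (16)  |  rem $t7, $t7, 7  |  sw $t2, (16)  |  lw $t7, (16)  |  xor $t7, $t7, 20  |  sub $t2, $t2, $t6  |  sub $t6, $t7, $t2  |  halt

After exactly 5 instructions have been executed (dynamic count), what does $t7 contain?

5

$t2=10
$t7=40
$t6=19
$t6=M[16]=7
$t7=40%7=5
After step 5: $t7 = 5.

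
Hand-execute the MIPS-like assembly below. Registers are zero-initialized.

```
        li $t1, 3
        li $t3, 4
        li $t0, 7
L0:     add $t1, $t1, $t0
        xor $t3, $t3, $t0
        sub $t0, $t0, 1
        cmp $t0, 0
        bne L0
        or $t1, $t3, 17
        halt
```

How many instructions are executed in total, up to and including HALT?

40

after li $t1, 3: $t1=3
after li $t3, 4: $t3=4
after li $t0, 7: $t0=7
after add $t1, $t1, $t0: $t1=3+7=10
after xor $t3, $t3, $t0: $t3=4^7=3
after sub $t0, $t0, 1: $t0=7-1=6
cmp $t0, 0  (cmp 6,0)
bne L0: taken
after add $t1, $t1, $t0: $t1=10+6=16
after xor $t3, $t3, $t0: $t3=3^6=5
after sub $t0, $t0, 1: $t0=6-1=5
cmp $t0, 0  (cmp 5,0)
bne L0: taken
after add $t1, $t1, $t0: $t1=16+5=21
after xor $t3, $t3, $t0: $t3=5^5=0
after sub $t0, $t0, 1: $t0=5-1=4
cmp $t0, 0  (cmp 4,0)
bne L0: taken
after add $t1, $t1, $t0: $t1=21+4=25
after xor $t3, $t3, $t0: $t3=0^4=4
after sub $t0, $t0, 1: $t0=4-1=3
cmp $t0, 0  (cmp 3,0)
bne L0: taken
after add $t1, $t1, $t0: $t1=25+3=28
after xor $t3, $t3, $t0: $t3=4^3=7
after sub $t0, $t0, 1: $t0=3-1=2
cmp $t0, 0  (cmp 2,0)
bne L0: taken
after add $t1, $t1, $t0: $t1=28+2=30
after xor $t3, $t3, $t0: $t3=7^2=5
after sub $t0, $t0, 1: $t0=2-1=1
cmp $t0, 0  (cmp 1,0)
bne L0: taken
after add $t1, $t1, $t0: $t1=30+1=31
after xor $t3, $t3, $t0: $t3=5^1=4
after sub $t0, $t0, 1: $t0=1-1=0
cmp $t0, 0  (cmp 0,0)
bne L0: not taken
after or $t1, $t3, 17: $t1=4|17=21
halt.
Total executed instructions: 40.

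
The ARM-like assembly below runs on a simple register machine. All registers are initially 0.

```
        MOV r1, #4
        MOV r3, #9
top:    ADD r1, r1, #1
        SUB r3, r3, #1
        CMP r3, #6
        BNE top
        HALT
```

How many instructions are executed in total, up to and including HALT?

MOV r1, #4 → r1=4
MOV r3, #9 → r3=9
ADD r1, r1, #1 → r1=4+1=5
SUB r3, r3, #1 → r3=9-1=8
CMP r3, #6  (cmp 8,6)
BNE top: taken
ADD r1, r1, #1 → r1=5+1=6
SUB r3, r3, #1 → r3=8-1=7
CMP r3, #6  (cmp 7,6)
BNE top: taken
ADD r1, r1, #1 → r1=6+1=7
SUB r3, r3, #1 → r3=7-1=6
CMP r3, #6  (cmp 6,6)
BNE top: not taken
halt.
Total executed instructions: 15.

15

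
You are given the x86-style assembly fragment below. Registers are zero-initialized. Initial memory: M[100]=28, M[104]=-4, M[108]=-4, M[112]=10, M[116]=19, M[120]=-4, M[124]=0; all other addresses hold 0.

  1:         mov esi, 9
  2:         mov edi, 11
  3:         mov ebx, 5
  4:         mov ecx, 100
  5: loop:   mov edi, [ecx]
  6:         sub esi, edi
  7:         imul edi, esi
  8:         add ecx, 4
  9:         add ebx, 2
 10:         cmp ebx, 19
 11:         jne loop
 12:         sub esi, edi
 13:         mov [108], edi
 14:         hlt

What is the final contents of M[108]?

esi=9
edi=11
ebx=5
ecx=100
edi=M[100]=28
esi=9-28=-19
edi=28*(-19)=-532
ecx=100+4=104
ebx=5+2=7
cmp ebx, 19  (cmp 7,19)
jne loop: taken
edi=M[104]=-4
esi=(-19)-(-4)=-15
edi=(-4)*(-15)=60
ecx=104+4=108
ebx=7+2=9
cmp ebx, 19  (cmp 9,19)
jne loop: taken
edi=M[108]=-4
esi=(-15)-(-4)=-11
edi=(-4)*(-11)=44
ecx=108+4=112
ebx=9+2=11
cmp ebx, 19  (cmp 11,19)
jne loop: taken
edi=M[112]=10
esi=(-11)-10=-21
edi=10*(-21)=-210
ecx=112+4=116
ebx=11+2=13
cmp ebx, 19  (cmp 13,19)
jne loop: taken
edi=M[116]=19
esi=(-21)-19=-40
edi=19*(-40)=-760
ecx=116+4=120
ebx=13+2=15
cmp ebx, 19  (cmp 15,19)
jne loop: taken
edi=M[120]=-4
esi=(-40)-(-4)=-36
edi=(-4)*(-36)=144
ecx=120+4=124
ebx=15+2=17
cmp ebx, 19  (cmp 17,19)
jne loop: taken
edi=M[124]=0
esi=(-36)-0=-36
edi=0*(-36)=0
ecx=124+4=128
ebx=17+2=19
cmp ebx, 19  (cmp 19,19)
jne loop: not taken
esi=(-36)-0=-36
mov [108], edi → M[108]=0
halt.

0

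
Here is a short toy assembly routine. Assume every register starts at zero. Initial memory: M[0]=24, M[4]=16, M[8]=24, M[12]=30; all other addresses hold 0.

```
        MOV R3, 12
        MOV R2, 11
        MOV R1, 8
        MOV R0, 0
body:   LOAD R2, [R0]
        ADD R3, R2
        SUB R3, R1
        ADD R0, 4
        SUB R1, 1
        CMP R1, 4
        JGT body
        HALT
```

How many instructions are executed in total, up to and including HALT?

33

R3=12
R2=11
R1=8
R0=0
R2=M[0]=24
R3=12+24=36
R3=36-8=28
R0=0+4=4
R1=8-1=7
CMP R1, 4  (cmp 7,4)
JGT body: taken
R2=M[4]=16
R3=28+16=44
R3=44-7=37
R0=4+4=8
R1=7-1=6
CMP R1, 4  (cmp 6,4)
JGT body: taken
R2=M[8]=24
R3=37+24=61
R3=61-6=55
R0=8+4=12
R1=6-1=5
CMP R1, 4  (cmp 5,4)
JGT body: taken
R2=M[12]=30
R3=55+30=85
R3=85-5=80
R0=12+4=16
R1=5-1=4
CMP R1, 4  (cmp 4,4)
JGT body: not taken
halt.
Total executed instructions: 33.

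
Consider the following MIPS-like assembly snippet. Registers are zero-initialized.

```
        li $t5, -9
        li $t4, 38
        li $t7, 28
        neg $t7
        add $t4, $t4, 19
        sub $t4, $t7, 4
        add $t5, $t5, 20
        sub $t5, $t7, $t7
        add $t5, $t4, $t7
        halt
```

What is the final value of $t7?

-28

$t5=-9
$t4=38
$t7=28
$t7=-(28)=-28
$t4=38+19=57
$t4=(-28)-4=-32
$t5=(-9)+20=11
$t5=(-28)-(-28)=0
$t5=(-32)+(-28)=-60
halt.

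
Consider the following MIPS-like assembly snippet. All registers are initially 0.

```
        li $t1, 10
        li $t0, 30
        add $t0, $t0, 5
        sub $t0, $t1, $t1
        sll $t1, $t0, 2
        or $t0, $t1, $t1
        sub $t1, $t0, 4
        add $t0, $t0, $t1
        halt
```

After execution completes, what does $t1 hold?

-4

after li $t1, 10: $t1=10
after li $t0, 30: $t0=30
after add $t0, $t0, 5: $t0=30+5=35
after sub $t0, $t1, $t1: $t0=10-10=0
after sll $t1, $t0, 2: $t1=0<<2=0
after or $t0, $t1, $t1: $t0=0|0=0
after sub $t1, $t0, 4: $t1=0-4=-4
after add $t0, $t0, $t1: $t0=0+(-4)=-4
halt.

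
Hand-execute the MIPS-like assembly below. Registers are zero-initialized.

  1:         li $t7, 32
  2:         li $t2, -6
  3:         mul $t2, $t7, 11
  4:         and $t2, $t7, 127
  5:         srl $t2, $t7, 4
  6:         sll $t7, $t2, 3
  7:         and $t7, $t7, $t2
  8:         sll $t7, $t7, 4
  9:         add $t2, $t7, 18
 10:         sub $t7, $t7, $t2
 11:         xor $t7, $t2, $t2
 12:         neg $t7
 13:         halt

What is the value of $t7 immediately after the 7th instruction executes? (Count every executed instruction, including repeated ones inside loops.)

0

li $t7, 32 → $t7=32
li $t2, -6 → $t2=-6
mul $t2, $t7, 11 → $t2=32*11=352
and $t2, $t7, 127 → $t2=32&127=32
srl $t2, $t7, 4 → $t2=32>>4=2
sll $t7, $t2, 3 → $t7=2<<3=16
and $t7, $t7, $t2 → $t7=16&2=0
After step 7: $t7 = 0.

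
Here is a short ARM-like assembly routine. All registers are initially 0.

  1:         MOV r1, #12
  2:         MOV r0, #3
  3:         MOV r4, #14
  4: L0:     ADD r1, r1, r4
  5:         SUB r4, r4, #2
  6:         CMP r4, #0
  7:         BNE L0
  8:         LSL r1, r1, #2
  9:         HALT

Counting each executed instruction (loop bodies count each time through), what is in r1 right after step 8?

38

r1=12
r0=3
r4=14
r1=12+14=26
r4=14-2=12
CMP r4, #0  (cmp 12,0)
BNE L0: taken
r1=26+12=38
After step 8: r1 = 38.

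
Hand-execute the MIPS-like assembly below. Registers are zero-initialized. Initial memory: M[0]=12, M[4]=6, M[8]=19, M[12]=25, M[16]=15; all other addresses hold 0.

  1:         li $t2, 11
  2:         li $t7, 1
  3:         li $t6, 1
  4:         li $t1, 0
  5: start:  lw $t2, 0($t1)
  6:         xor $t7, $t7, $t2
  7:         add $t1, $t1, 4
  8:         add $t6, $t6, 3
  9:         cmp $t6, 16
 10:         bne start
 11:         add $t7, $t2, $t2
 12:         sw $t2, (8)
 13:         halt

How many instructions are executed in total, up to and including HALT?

37

after li $t2, 11: $t2=11
after li $t7, 1: $t7=1
after li $t6, 1: $t6=1
after li $t1, 0: $t1=0
after lw $t2, 0($t1): $t2=M[0]=12
after xor $t7, $t7, $t2: $t7=1^12=13
after add $t1, $t1, 4: $t1=0+4=4
after add $t6, $t6, 3: $t6=1+3=4
cmp $t6, 16  (cmp 4,16)
bne start: taken
after lw $t2, 0($t1): $t2=M[4]=6
after xor $t7, $t7, $t2: $t7=13^6=11
after add $t1, $t1, 4: $t1=4+4=8
after add $t6, $t6, 3: $t6=4+3=7
cmp $t6, 16  (cmp 7,16)
bne start: taken
after lw $t2, 0($t1): $t2=M[8]=19
after xor $t7, $t7, $t2: $t7=11^19=24
after add $t1, $t1, 4: $t1=8+4=12
after add $t6, $t6, 3: $t6=7+3=10
cmp $t6, 16  (cmp 10,16)
bne start: taken
after lw $t2, 0($t1): $t2=M[12]=25
after xor $t7, $t7, $t2: $t7=24^25=1
after add $t1, $t1, 4: $t1=12+4=16
after add $t6, $t6, 3: $t6=10+3=13
cmp $t6, 16  (cmp 13,16)
bne start: taken
after lw $t2, 0($t1): $t2=M[16]=15
after xor $t7, $t7, $t2: $t7=1^15=14
after add $t1, $t1, 4: $t1=16+4=20
after add $t6, $t6, 3: $t6=13+3=16
cmp $t6, 16  (cmp 16,16)
bne start: not taken
after add $t7, $t2, $t2: $t7=15+15=30
sw $t2, (8) → M[8]=15
halt.
Total executed instructions: 37.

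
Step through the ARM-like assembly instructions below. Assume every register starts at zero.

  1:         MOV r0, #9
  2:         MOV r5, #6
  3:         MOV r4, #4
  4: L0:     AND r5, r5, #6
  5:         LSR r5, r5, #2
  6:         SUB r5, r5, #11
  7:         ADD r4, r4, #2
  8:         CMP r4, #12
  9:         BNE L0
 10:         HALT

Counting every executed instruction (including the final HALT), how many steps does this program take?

after MOV r0, #9: r0=9
after MOV r5, #6: r5=6
after MOV r4, #4: r4=4
after AND r5, r5, #6: r5=6&6=6
after LSR r5, r5, #2: r5=6>>2=1
after SUB r5, r5, #11: r5=1-11=-10
after ADD r4, r4, #2: r4=4+2=6
CMP r4, #12  (cmp 6,12)
BNE L0: taken
after AND r5, r5, #6: r5=(-10)&6=6
after LSR r5, r5, #2: r5=6>>2=1
after SUB r5, r5, #11: r5=1-11=-10
after ADD r4, r4, #2: r4=6+2=8
CMP r4, #12  (cmp 8,12)
BNE L0: taken
after AND r5, r5, #6: r5=(-10)&6=6
after LSR r5, r5, #2: r5=6>>2=1
after SUB r5, r5, #11: r5=1-11=-10
after ADD r4, r4, #2: r4=8+2=10
CMP r4, #12  (cmp 10,12)
BNE L0: taken
after AND r5, r5, #6: r5=(-10)&6=6
after LSR r5, r5, #2: r5=6>>2=1
after SUB r5, r5, #11: r5=1-11=-10
after ADD r4, r4, #2: r4=10+2=12
CMP r4, #12  (cmp 12,12)
BNE L0: not taken
halt.
Total executed instructions: 28.

28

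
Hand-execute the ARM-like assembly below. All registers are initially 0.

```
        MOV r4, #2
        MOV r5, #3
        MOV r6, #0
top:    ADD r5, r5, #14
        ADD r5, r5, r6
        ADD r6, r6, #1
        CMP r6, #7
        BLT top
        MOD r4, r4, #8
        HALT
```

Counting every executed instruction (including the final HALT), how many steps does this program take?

40

r4=2
r5=3
r6=0
r5=3+14=17
r5=17+0=17
r6=0+1=1
CMP r6, #7  (cmp 1,7)
BLT top: taken
r5=17+14=31
r5=31+1=32
r6=1+1=2
CMP r6, #7  (cmp 2,7)
BLT top: taken
r5=32+14=46
r5=46+2=48
r6=2+1=3
CMP r6, #7  (cmp 3,7)
BLT top: taken
r5=48+14=62
r5=62+3=65
r6=3+1=4
CMP r6, #7  (cmp 4,7)
BLT top: taken
r5=65+14=79
r5=79+4=83
r6=4+1=5
CMP r6, #7  (cmp 5,7)
BLT top: taken
r5=83+14=97
r5=97+5=102
r6=5+1=6
CMP r6, #7  (cmp 6,7)
BLT top: taken
r5=102+14=116
r5=116+6=122
r6=6+1=7
CMP r6, #7  (cmp 7,7)
BLT top: not taken
r4=2%8=2
halt.
Total executed instructions: 40.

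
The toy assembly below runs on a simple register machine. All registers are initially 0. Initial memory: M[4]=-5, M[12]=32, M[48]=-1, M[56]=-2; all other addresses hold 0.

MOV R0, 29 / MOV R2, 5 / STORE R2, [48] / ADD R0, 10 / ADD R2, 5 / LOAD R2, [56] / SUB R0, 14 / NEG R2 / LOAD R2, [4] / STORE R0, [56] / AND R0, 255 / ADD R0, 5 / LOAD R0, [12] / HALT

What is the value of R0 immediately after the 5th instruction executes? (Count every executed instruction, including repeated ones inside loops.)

39

MOV R0, 29 → R0=29
MOV R2, 5 → R2=5
STORE R2, [48] → M[48]=5
ADD R0, 10 → R0=29+10=39
ADD R2, 5 → R2=5+5=10
After step 5: R0 = 39.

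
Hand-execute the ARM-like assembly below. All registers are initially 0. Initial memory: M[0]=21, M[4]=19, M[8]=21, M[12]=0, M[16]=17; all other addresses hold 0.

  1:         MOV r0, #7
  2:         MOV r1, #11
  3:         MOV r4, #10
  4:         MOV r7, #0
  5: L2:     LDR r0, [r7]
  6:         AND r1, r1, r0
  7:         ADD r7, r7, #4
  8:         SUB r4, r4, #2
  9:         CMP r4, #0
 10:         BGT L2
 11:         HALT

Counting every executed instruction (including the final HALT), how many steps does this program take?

after MOV r0, #7: r0=7
after MOV r1, #11: r1=11
after MOV r4, #10: r4=10
after MOV r7, #0: r7=0
after LDR r0, [r7]: r0=M[0]=21
after AND r1, r1, r0: r1=11&21=1
after ADD r7, r7, #4: r7=0+4=4
after SUB r4, r4, #2: r4=10-2=8
CMP r4, #0  (cmp 8,0)
BGT L2: taken
after LDR r0, [r7]: r0=M[4]=19
after AND r1, r1, r0: r1=1&19=1
after ADD r7, r7, #4: r7=4+4=8
after SUB r4, r4, #2: r4=8-2=6
CMP r4, #0  (cmp 6,0)
BGT L2: taken
after LDR r0, [r7]: r0=M[8]=21
after AND r1, r1, r0: r1=1&21=1
after ADD r7, r7, #4: r7=8+4=12
after SUB r4, r4, #2: r4=6-2=4
CMP r4, #0  (cmp 4,0)
BGT L2: taken
after LDR r0, [r7]: r0=M[12]=0
after AND r1, r1, r0: r1=1&0=0
after ADD r7, r7, #4: r7=12+4=16
after SUB r4, r4, #2: r4=4-2=2
CMP r4, #0  (cmp 2,0)
BGT L2: taken
after LDR r0, [r7]: r0=M[16]=17
after AND r1, r1, r0: r1=0&17=0
after ADD r7, r7, #4: r7=16+4=20
after SUB r4, r4, #2: r4=2-2=0
CMP r4, #0  (cmp 0,0)
BGT L2: not taken
halt.
Total executed instructions: 35.

35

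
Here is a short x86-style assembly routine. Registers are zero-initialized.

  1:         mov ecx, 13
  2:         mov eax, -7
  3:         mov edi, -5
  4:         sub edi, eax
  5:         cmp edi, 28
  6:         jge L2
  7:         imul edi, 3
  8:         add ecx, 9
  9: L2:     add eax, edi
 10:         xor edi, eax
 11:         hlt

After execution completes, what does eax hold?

mov ecx, 13 → ecx=13
mov eax, -7 → eax=-7
mov edi, -5 → edi=-5
sub edi, eax → edi=(-5)-(-7)=2
cmp edi, 28  (cmp 2,28)
jge L2: not taken
imul edi, 3 → edi=2*3=6
add ecx, 9 → ecx=13+9=22
add eax, edi → eax=(-7)+6=-1
xor edi, eax → edi=6^(-1)=-7
halt.

-1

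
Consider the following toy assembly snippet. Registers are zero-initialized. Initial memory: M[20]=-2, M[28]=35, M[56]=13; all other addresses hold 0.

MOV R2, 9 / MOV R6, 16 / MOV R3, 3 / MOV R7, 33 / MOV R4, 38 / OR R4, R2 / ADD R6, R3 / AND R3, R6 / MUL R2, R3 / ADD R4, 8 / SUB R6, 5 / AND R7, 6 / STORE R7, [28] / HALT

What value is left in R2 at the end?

after MOV R2, 9: R2=9
after MOV R6, 16: R6=16
after MOV R3, 3: R3=3
after MOV R7, 33: R7=33
after MOV R4, 38: R4=38
after OR R4, R2: R4=38|9=47
after ADD R6, R3: R6=16+3=19
after AND R3, R6: R3=3&19=3
after MUL R2, R3: R2=9*3=27
after ADD R4, 8: R4=47+8=55
after SUB R6, 5: R6=19-5=14
after AND R7, 6: R7=33&6=0
STORE R7, [28] → M[28]=0
halt.

27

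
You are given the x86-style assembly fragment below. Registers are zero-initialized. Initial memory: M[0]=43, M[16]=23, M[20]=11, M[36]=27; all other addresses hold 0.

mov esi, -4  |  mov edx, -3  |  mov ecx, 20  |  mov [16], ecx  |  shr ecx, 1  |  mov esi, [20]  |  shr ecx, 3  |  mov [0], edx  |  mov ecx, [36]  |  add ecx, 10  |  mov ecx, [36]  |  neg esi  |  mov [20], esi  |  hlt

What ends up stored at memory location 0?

after mov esi, -4: esi=-4
after mov edx, -3: edx=-3
after mov ecx, 20: ecx=20
mov [16], ecx → M[16]=20
after shr ecx, 1: ecx=20>>1=10
after mov esi, [20]: esi=M[20]=11
after shr ecx, 3: ecx=10>>3=1
mov [0], edx → M[0]=-3
after mov ecx, [36]: ecx=M[36]=27
after add ecx, 10: ecx=27+10=37
after mov ecx, [36]: ecx=M[36]=27
after neg esi: esi=-(11)=-11
mov [20], esi → M[20]=-11
halt.

-3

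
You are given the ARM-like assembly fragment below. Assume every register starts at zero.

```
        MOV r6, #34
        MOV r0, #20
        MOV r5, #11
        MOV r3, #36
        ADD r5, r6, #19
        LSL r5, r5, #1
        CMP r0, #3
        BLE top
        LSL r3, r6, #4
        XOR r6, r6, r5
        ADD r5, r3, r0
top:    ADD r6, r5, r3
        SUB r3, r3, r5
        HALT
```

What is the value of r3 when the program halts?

-20

r6=34
r0=20
r5=11
r3=36
r5=34+19=53
r5=53<<1=106
CMP r0, #3  (cmp 20,3)
BLE top: not taken
r3=34<<4=544
r6=34^106=72
r5=544+20=564
r6=564+544=1108
r3=544-564=-20
halt.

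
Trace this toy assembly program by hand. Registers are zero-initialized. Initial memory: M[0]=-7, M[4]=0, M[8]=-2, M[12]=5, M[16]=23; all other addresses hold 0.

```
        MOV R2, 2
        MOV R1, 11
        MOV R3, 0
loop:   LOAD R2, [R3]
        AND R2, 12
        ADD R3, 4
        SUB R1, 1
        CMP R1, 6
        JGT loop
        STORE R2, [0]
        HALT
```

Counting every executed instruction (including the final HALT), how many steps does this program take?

35

MOV R2, 2 → R2=2
MOV R1, 11 → R1=11
MOV R3, 0 → R3=0
LOAD R2, [R3] → R2=M[0]=-7
AND R2, 12 → R2=(-7)&12=8
ADD R3, 4 → R3=0+4=4
SUB R1, 1 → R1=11-1=10
CMP R1, 6  (cmp 10,6)
JGT loop: taken
LOAD R2, [R3] → R2=M[4]=0
AND R2, 12 → R2=0&12=0
ADD R3, 4 → R3=4+4=8
SUB R1, 1 → R1=10-1=9
CMP R1, 6  (cmp 9,6)
JGT loop: taken
LOAD R2, [R3] → R2=M[8]=-2
AND R2, 12 → R2=(-2)&12=12
ADD R3, 4 → R3=8+4=12
SUB R1, 1 → R1=9-1=8
CMP R1, 6  (cmp 8,6)
JGT loop: taken
LOAD R2, [R3] → R2=M[12]=5
AND R2, 12 → R2=5&12=4
ADD R3, 4 → R3=12+4=16
SUB R1, 1 → R1=8-1=7
CMP R1, 6  (cmp 7,6)
JGT loop: taken
LOAD R2, [R3] → R2=M[16]=23
AND R2, 12 → R2=23&12=4
ADD R3, 4 → R3=16+4=20
SUB R1, 1 → R1=7-1=6
CMP R1, 6  (cmp 6,6)
JGT loop: not taken
STORE R2, [0] → M[0]=4
halt.
Total executed instructions: 35.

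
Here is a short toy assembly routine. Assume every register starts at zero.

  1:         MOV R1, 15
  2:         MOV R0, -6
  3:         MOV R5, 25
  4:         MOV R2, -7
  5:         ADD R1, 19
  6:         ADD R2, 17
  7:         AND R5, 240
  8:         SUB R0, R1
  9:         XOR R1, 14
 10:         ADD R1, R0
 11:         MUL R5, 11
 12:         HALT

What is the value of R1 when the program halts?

4

after MOV R1, 15: R1=15
after MOV R0, -6: R0=-6
after MOV R5, 25: R5=25
after MOV R2, -7: R2=-7
after ADD R1, 19: R1=15+19=34
after ADD R2, 17: R2=(-7)+17=10
after AND R5, 240: R5=25&240=16
after SUB R0, R1: R0=(-6)-34=-40
after XOR R1, 14: R1=34^14=44
after ADD R1, R0: R1=44+(-40)=4
after MUL R5, 11: R5=16*11=176
halt.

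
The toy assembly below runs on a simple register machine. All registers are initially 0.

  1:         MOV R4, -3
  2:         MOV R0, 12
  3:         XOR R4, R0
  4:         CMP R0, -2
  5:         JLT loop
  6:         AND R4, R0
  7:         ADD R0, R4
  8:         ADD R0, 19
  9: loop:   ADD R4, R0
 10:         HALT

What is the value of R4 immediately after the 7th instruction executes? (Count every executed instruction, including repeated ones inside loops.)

0

MOV R4, -3 → R4=-3
MOV R0, 12 → R0=12
XOR R4, R0 → R4=(-3)^12=-15
CMP R0, -2  (cmp 12,-2)
JLT loop: not taken
AND R4, R0 → R4=(-15)&12=0
ADD R0, R4 → R0=12+0=12
After step 7: R4 = 0.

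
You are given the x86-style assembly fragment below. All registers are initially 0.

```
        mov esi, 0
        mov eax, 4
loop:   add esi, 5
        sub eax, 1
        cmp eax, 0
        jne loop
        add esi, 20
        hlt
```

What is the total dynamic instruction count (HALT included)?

mov esi, 0 → esi=0
mov eax, 4 → eax=4
add esi, 5 → esi=0+5=5
sub eax, 1 → eax=4-1=3
cmp eax, 0  (cmp 3,0)
jne loop: taken
add esi, 5 → esi=5+5=10
sub eax, 1 → eax=3-1=2
cmp eax, 0  (cmp 2,0)
jne loop: taken
add esi, 5 → esi=10+5=15
sub eax, 1 → eax=2-1=1
cmp eax, 0  (cmp 1,0)
jne loop: taken
add esi, 5 → esi=15+5=20
sub eax, 1 → eax=1-1=0
cmp eax, 0  (cmp 0,0)
jne loop: not taken
add esi, 20 → esi=20+20=40
halt.
Total executed instructions: 20.

20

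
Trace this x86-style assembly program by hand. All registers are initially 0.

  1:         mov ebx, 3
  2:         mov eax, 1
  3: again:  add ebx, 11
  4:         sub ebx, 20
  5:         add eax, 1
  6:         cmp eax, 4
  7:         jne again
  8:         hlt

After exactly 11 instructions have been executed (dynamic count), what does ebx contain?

-15

ebx=3
eax=1
ebx=3+11=14
ebx=14-20=-6
eax=1+1=2
cmp eax, 4  (cmp 2,4)
jne again: taken
ebx=(-6)+11=5
ebx=5-20=-15
eax=2+1=3
cmp eax, 4  (cmp 3,4)
After step 11: ebx = -15.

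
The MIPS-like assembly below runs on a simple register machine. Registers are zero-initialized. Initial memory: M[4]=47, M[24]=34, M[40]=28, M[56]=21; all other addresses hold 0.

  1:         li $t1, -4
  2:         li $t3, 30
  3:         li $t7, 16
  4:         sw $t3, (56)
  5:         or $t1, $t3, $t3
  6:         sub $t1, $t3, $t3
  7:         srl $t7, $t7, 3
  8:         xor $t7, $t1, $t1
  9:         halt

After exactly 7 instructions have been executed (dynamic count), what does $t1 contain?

0

li $t1, -4 → $t1=-4
li $t3, 30 → $t3=30
li $t7, 16 → $t7=16
sw $t3, (56) → M[56]=30
or $t1, $t3, $t3 → $t1=30|30=30
sub $t1, $t3, $t3 → $t1=30-30=0
srl $t7, $t7, 3 → $t7=16>>3=2
After step 7: $t1 = 0.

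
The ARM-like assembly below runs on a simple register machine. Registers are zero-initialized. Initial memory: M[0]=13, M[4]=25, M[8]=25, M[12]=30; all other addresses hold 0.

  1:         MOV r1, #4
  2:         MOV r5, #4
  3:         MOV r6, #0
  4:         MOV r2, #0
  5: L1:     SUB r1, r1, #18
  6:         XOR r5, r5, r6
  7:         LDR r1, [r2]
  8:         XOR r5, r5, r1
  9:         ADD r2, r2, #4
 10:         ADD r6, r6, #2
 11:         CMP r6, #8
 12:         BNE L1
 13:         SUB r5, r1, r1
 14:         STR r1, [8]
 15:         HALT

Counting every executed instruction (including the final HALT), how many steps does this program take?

39

r1=4
r5=4
r6=0
r2=0
r1=4-18=-14
r5=4^0=4
r1=M[0]=13
r5=4^13=9
r2=0+4=4
r6=0+2=2
CMP r6, #8  (cmp 2,8)
BNE L1: taken
r1=13-18=-5
r5=9^2=11
r1=M[4]=25
r5=11^25=18
r2=4+4=8
r6=2+2=4
CMP r6, #8  (cmp 4,8)
BNE L1: taken
r1=25-18=7
r5=18^4=22
r1=M[8]=25
r5=22^25=15
r2=8+4=12
r6=4+2=6
CMP r6, #8  (cmp 6,8)
BNE L1: taken
r1=25-18=7
r5=15^6=9
r1=M[12]=30
r5=9^30=23
r2=12+4=16
r6=6+2=8
CMP r6, #8  (cmp 8,8)
BNE L1: not taken
r5=30-30=0
STR r1, [8] → M[8]=30
halt.
Total executed instructions: 39.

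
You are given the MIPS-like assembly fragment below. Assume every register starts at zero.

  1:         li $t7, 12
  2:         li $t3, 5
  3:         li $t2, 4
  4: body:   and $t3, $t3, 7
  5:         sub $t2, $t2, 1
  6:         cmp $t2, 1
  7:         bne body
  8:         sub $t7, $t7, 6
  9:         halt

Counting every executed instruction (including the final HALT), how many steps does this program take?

after li $t7, 12: $t7=12
after li $t3, 5: $t3=5
after li $t2, 4: $t2=4
after and $t3, $t3, 7: $t3=5&7=5
after sub $t2, $t2, 1: $t2=4-1=3
cmp $t2, 1  (cmp 3,1)
bne body: taken
after and $t3, $t3, 7: $t3=5&7=5
after sub $t2, $t2, 1: $t2=3-1=2
cmp $t2, 1  (cmp 2,1)
bne body: taken
after and $t3, $t3, 7: $t3=5&7=5
after sub $t2, $t2, 1: $t2=2-1=1
cmp $t2, 1  (cmp 1,1)
bne body: not taken
after sub $t7, $t7, 6: $t7=12-6=6
halt.
Total executed instructions: 17.

17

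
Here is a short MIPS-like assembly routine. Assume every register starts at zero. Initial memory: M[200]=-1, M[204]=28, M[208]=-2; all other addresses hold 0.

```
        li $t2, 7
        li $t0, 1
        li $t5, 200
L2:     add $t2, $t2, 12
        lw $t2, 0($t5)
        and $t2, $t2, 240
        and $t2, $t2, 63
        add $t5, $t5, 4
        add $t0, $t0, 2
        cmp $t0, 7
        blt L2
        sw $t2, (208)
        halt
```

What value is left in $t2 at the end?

li $t2, 7 → $t2=7
li $t0, 1 → $t0=1
li $t5, 200 → $t5=200
add $t2, $t2, 12 → $t2=7+12=19
lw $t2, 0($t5) → $t2=M[200]=-1
and $t2, $t2, 240 → $t2=(-1)&240=240
and $t2, $t2, 63 → $t2=240&63=48
add $t5, $t5, 4 → $t5=200+4=204
add $t0, $t0, 2 → $t0=1+2=3
cmp $t0, 7  (cmp 3,7)
blt L2: taken
add $t2, $t2, 12 → $t2=48+12=60
lw $t2, 0($t5) → $t2=M[204]=28
and $t2, $t2, 240 → $t2=28&240=16
and $t2, $t2, 63 → $t2=16&63=16
add $t5, $t5, 4 → $t5=204+4=208
add $t0, $t0, 2 → $t0=3+2=5
cmp $t0, 7  (cmp 5,7)
blt L2: taken
add $t2, $t2, 12 → $t2=16+12=28
lw $t2, 0($t5) → $t2=M[208]=-2
and $t2, $t2, 240 → $t2=(-2)&240=240
and $t2, $t2, 63 → $t2=240&63=48
add $t5, $t5, 4 → $t5=208+4=212
add $t0, $t0, 2 → $t0=5+2=7
cmp $t0, 7  (cmp 7,7)
blt L2: not taken
sw $t2, (208) → M[208]=48
halt.

48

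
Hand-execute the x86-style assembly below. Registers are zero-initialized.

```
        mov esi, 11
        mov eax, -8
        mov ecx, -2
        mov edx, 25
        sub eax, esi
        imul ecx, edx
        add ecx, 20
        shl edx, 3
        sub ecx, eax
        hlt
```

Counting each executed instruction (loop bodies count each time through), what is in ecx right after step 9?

mov esi, 11 → esi=11
mov eax, -8 → eax=-8
mov ecx, -2 → ecx=-2
mov edx, 25 → edx=25
sub eax, esi → eax=(-8)-11=-19
imul ecx, edx → ecx=(-2)*25=-50
add ecx, 20 → ecx=(-50)+20=-30
shl edx, 3 → edx=25<<3=200
sub ecx, eax → ecx=(-30)-(-19)=-11
After step 9: ecx = -11.

-11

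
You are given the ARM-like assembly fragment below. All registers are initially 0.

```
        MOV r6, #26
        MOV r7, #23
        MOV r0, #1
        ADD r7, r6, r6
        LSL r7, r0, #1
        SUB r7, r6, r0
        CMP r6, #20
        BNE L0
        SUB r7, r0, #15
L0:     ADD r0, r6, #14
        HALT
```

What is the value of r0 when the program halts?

MOV r6, #26 → r6=26
MOV r7, #23 → r7=23
MOV r0, #1 → r0=1
ADD r7, r6, r6 → r7=26+26=52
LSL r7, r0, #1 → r7=1<<1=2
SUB r7, r6, r0 → r7=26-1=25
CMP r6, #20  (cmp 26,20)
BNE L0: taken
ADD r0, r6, #14 → r0=26+14=40
halt.

40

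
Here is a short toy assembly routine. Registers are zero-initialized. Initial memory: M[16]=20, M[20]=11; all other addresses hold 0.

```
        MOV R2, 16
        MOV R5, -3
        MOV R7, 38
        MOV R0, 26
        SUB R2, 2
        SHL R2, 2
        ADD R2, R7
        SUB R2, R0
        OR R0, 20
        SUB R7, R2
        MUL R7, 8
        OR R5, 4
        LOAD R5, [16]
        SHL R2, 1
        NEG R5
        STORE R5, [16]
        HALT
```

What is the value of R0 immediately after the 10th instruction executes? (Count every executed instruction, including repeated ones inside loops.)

30

R2=16
R5=-3
R7=38
R0=26
R2=16-2=14
R2=14<<2=56
R2=56+38=94
R2=94-26=68
R0=26|20=30
R7=38-68=-30
After step 10: R0 = 30.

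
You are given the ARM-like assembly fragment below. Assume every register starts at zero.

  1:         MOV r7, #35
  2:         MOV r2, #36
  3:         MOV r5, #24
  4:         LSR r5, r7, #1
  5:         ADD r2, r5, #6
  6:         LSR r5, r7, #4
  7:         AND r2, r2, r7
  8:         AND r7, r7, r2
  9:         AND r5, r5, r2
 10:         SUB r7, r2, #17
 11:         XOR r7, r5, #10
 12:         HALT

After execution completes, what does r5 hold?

after MOV r7, #35: r7=35
after MOV r2, #36: r2=36
after MOV r5, #24: r5=24
after LSR r5, r7, #1: r5=35>>1=17
after ADD r2, r5, #6: r2=17+6=23
after LSR r5, r7, #4: r5=35>>4=2
after AND r2, r2, r7: r2=23&35=3
after AND r7, r7, r2: r7=35&3=3
after AND r5, r5, r2: r5=2&3=2
after SUB r7, r2, #17: r7=3-17=-14
after XOR r7, r5, #10: r7=2^10=8
halt.

2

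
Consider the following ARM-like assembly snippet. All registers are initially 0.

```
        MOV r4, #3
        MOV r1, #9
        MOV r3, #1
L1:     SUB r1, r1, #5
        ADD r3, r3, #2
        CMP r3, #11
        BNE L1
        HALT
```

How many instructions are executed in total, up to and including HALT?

24

after MOV r4, #3: r4=3
after MOV r1, #9: r1=9
after MOV r3, #1: r3=1
after SUB r1, r1, #5: r1=9-5=4
after ADD r3, r3, #2: r3=1+2=3
CMP r3, #11  (cmp 3,11)
BNE L1: taken
after SUB r1, r1, #5: r1=4-5=-1
after ADD r3, r3, #2: r3=3+2=5
CMP r3, #11  (cmp 5,11)
BNE L1: taken
after SUB r1, r1, #5: r1=(-1)-5=-6
after ADD r3, r3, #2: r3=5+2=7
CMP r3, #11  (cmp 7,11)
BNE L1: taken
after SUB r1, r1, #5: r1=(-6)-5=-11
after ADD r3, r3, #2: r3=7+2=9
CMP r3, #11  (cmp 9,11)
BNE L1: taken
after SUB r1, r1, #5: r1=(-11)-5=-16
after ADD r3, r3, #2: r3=9+2=11
CMP r3, #11  (cmp 11,11)
BNE L1: not taken
halt.
Total executed instructions: 24.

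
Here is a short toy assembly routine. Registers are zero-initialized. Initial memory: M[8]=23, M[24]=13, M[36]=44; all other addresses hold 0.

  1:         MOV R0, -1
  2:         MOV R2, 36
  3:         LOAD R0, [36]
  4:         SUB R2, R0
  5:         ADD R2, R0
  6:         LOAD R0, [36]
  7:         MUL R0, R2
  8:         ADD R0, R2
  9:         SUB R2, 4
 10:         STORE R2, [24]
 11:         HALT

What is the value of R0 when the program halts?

R0=-1
R2=36
R0=M[36]=44
R2=36-44=-8
R2=(-8)+44=36
R0=M[36]=44
R0=44*36=1584
R0=1584+36=1620
R2=36-4=32
STORE R2, [24] → M[24]=32
halt.

1620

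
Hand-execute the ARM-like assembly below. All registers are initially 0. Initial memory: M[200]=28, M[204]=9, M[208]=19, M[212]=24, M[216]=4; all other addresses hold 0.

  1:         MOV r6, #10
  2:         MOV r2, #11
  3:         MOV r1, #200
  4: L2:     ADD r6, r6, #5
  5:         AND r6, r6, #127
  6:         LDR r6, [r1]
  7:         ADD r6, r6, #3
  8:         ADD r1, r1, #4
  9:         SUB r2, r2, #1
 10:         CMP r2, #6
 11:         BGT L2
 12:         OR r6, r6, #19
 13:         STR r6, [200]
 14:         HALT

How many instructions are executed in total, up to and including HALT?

46

after MOV r6, #10: r6=10
after MOV r2, #11: r2=11
after MOV r1, #200: r1=200
after ADD r6, r6, #5: r6=10+5=15
after AND r6, r6, #127: r6=15&127=15
after LDR r6, [r1]: r6=M[200]=28
after ADD r6, r6, #3: r6=28+3=31
after ADD r1, r1, #4: r1=200+4=204
after SUB r2, r2, #1: r2=11-1=10
CMP r2, #6  (cmp 10,6)
BGT L2: taken
after ADD r6, r6, #5: r6=31+5=36
after AND r6, r6, #127: r6=36&127=36
after LDR r6, [r1]: r6=M[204]=9
after ADD r6, r6, #3: r6=9+3=12
after ADD r1, r1, #4: r1=204+4=208
after SUB r2, r2, #1: r2=10-1=9
CMP r2, #6  (cmp 9,6)
BGT L2: taken
after ADD r6, r6, #5: r6=12+5=17
after AND r6, r6, #127: r6=17&127=17
after LDR r6, [r1]: r6=M[208]=19
after ADD r6, r6, #3: r6=19+3=22
after ADD r1, r1, #4: r1=208+4=212
after SUB r2, r2, #1: r2=9-1=8
CMP r2, #6  (cmp 8,6)
BGT L2: taken
after ADD r6, r6, #5: r6=22+5=27
after AND r6, r6, #127: r6=27&127=27
after LDR r6, [r1]: r6=M[212]=24
after ADD r6, r6, #3: r6=24+3=27
after ADD r1, r1, #4: r1=212+4=216
after SUB r2, r2, #1: r2=8-1=7
CMP r2, #6  (cmp 7,6)
BGT L2: taken
after ADD r6, r6, #5: r6=27+5=32
after AND r6, r6, #127: r6=32&127=32
after LDR r6, [r1]: r6=M[216]=4
after ADD r6, r6, #3: r6=4+3=7
after ADD r1, r1, #4: r1=216+4=220
after SUB r2, r2, #1: r2=7-1=6
CMP r2, #6  (cmp 6,6)
BGT L2: not taken
after OR r6, r6, #19: r6=7|19=23
STR r6, [200] → M[200]=23
halt.
Total executed instructions: 46.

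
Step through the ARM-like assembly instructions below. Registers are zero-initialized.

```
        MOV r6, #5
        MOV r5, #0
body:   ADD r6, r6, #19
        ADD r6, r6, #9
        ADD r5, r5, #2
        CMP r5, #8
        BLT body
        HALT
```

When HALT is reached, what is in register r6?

MOV r6, #5 → r6=5
MOV r5, #0 → r5=0
ADD r6, r6, #19 → r6=5+19=24
ADD r6, r6, #9 → r6=24+9=33
ADD r5, r5, #2 → r5=0+2=2
CMP r5, #8  (cmp 2,8)
BLT body: taken
ADD r6, r6, #19 → r6=33+19=52
ADD r6, r6, #9 → r6=52+9=61
ADD r5, r5, #2 → r5=2+2=4
CMP r5, #8  (cmp 4,8)
BLT body: taken
ADD r6, r6, #19 → r6=61+19=80
ADD r6, r6, #9 → r6=80+9=89
ADD r5, r5, #2 → r5=4+2=6
CMP r5, #8  (cmp 6,8)
BLT body: taken
ADD r6, r6, #19 → r6=89+19=108
ADD r6, r6, #9 → r6=108+9=117
ADD r5, r5, #2 → r5=6+2=8
CMP r5, #8  (cmp 8,8)
BLT body: not taken
halt.

117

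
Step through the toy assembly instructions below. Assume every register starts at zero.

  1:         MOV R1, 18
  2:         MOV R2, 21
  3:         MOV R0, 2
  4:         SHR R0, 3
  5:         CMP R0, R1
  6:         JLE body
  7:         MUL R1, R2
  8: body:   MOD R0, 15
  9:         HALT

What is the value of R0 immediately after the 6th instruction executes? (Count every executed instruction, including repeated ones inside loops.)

0

R1=18
R2=21
R0=2
R0=2>>3=0
CMP R0, R1  (cmp 0,18)
JLE body: taken
After step 6: R0 = 0.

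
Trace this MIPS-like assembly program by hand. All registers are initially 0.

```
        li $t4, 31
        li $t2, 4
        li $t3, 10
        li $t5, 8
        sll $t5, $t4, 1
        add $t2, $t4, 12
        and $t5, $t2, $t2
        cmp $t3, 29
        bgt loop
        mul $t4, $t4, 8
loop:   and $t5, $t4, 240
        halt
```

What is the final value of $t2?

43

after li $t4, 31: $t4=31
after li $t2, 4: $t2=4
after li $t3, 10: $t3=10
after li $t5, 8: $t5=8
after sll $t5, $t4, 1: $t5=31<<1=62
after add $t2, $t4, 12: $t2=31+12=43
after and $t5, $t2, $t2: $t5=43&43=43
cmp $t3, 29  (cmp 10,29)
bgt loop: not taken
after mul $t4, $t4, 8: $t4=31*8=248
after and $t5, $t4, 240: $t5=248&240=240
halt.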